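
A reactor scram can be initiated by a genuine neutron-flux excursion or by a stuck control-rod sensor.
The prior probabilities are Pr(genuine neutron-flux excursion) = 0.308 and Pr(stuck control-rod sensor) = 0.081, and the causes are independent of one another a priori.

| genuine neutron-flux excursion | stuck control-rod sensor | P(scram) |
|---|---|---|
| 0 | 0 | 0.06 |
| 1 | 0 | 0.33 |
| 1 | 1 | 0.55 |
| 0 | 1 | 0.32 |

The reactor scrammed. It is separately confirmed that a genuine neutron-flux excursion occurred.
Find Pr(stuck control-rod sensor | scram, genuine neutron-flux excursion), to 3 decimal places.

By total probability over both values of stuck control-rod sensor:
  P(scram | genuine neutron-flux excursion) = 0.33*0.919 + 0.55*0.081
        = 0.303270 + 0.044550 = 0.347820
Configurations with stuck control-rod sensor contribute 0.044550, so
  P(stuck control-rod sensor | scram, genuine neutron-flux excursion) = 0.044550 / 0.347820 ≈ 0.128

Pr(stuck control-rod sensor | scram, genuine neutron-flux excursion) ≈ 0.128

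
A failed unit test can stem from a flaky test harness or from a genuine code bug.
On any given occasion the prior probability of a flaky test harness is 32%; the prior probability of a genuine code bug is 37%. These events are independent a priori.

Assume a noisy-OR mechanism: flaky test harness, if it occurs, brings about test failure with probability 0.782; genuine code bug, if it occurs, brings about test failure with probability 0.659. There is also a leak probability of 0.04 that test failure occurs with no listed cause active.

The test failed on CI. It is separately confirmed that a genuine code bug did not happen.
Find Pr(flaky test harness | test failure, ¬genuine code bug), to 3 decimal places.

Under noisy-OR, P(test failure | causes) = 1 − (1−0.04)·∏(1−qᵢ) over the active causes.
P(test failure | ¬genuine code bug) = 0.04*0.68 + 0.79072*0.32 = 0.027200 + 0.253030 = 0.280230
Of this, 0.253030 comes from 0.79072*0.32 (the flaky test harness=true cases).
P(flaky test harness | test failure, ¬genuine code bug) = 0.253030 / 0.280230 ≈ 0.903

Pr(flaky test harness | test failure, ¬genuine code bug) ≈ 0.903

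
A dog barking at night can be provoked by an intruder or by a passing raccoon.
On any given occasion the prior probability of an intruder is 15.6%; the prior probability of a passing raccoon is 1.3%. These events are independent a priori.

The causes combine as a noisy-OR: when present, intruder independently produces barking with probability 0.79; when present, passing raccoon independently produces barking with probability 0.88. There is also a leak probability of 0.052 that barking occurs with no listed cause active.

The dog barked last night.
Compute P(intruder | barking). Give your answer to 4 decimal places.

Under noisy-OR, P(barking | causes) = 1 − (1−0.052)·∏(1−qᵢ) over the active causes.
For the numerator, keep only intruder=true terms: 0.123319 + 0.001980 = 0.125299
The normalizing constant is 0.052·0.844·0.987 + 0.88624·0.844·0.013 + 0.80092·0.156·0.987 + 0.97611·0.156·0.013 = 0.178340
P(intruder | barking) = 0.125299/0.178340 ≈ 0.7026

P(intruder | barking) ≈ 0.7026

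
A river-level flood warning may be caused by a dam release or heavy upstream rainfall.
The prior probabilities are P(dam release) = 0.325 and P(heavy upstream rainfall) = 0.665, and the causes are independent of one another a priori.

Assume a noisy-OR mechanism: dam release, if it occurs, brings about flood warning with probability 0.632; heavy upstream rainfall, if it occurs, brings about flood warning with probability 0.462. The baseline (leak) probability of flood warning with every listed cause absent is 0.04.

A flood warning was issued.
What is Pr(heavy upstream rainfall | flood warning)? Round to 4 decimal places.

Under noisy-OR, P(flood warning | causes) = 1 − (1−0.04)·∏(1−qᵢ) over the active causes.
By total probability over the 4 (dam release, heavy upstream rainfall) configurations:
  P(flood warning) = 0.04·0.675·0.335 + 0.48352·0.675·0.665 + 0.64672·0.325·0.335 + 0.809935·0.325·0.665
        = 0.009045 + 0.217040 + 0.070412 + 0.175047 = 0.471544
Keeping only the heavy upstream rainfall-present terms gives 0.392087, so
  P(heavy upstream rainfall | flood warning) = 0.392087 / 0.471544 ≈ 0.8315

Pr(heavy upstream rainfall | flood warning) ≈ 0.8315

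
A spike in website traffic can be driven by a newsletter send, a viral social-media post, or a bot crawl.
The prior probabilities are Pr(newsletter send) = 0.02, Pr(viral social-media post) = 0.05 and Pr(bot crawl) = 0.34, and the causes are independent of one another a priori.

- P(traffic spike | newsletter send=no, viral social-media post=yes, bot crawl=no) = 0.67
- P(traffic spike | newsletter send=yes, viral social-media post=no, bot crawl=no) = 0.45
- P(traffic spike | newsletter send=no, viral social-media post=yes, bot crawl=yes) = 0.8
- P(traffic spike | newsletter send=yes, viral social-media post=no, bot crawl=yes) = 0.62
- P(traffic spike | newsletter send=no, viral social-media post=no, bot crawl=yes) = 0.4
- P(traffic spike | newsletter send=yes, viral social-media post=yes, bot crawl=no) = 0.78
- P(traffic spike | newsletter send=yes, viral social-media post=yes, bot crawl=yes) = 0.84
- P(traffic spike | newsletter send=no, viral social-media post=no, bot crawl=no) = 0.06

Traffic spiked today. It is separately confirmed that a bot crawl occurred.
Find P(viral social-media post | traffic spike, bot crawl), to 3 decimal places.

P(viral social-media post | traffic spike, bot crawl) ≈ 0.094

Enumerate the 4 (newsletter send, viral social-media post) configurations and weight by the priors:
  P(traffic spike | bot crawl) = 0.4×0.98×0.95 + 0.8×0.98×0.05 + 0.62×0.02×0.95 + 0.84×0.02×0.05
        = 0.372400 + 0.039200 + 0.011780 + 0.000840 = 0.424220
Keeping only the viral social-media post-present terms gives 0.040040, so
  P(viral social-media post | traffic spike, bot crawl) = 0.040040 / 0.424220 ≈ 0.094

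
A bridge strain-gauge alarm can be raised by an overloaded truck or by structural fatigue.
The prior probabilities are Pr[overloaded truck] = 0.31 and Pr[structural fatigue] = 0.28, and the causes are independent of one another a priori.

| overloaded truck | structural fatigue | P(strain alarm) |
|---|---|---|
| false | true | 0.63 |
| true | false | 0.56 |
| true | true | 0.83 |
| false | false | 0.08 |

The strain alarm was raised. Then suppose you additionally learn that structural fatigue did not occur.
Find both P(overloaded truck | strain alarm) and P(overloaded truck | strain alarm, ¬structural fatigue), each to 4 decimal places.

P(strain alarm) = 0.08*0.69*0.72 + 0.63*0.69*0.28 + 0.56*0.31*0.72 + 0.83*0.31*0.28 = 0.039744 + 0.121716 + 0.124992 + 0.072044 = 0.358496
Restricting to configurations with overloaded truck present: 0.124992 + 0.072044 = 0.197036.
So P(overloaded truck | strain alarm) = 0.197036/0.358496 ≈ 0.5496.

Now also conditioning on structural fatigue≠true:
Numerator (weight on configurations with overloaded truck): 0.56×0.31 = 0.173600
Normalizer over all consistent configurations: 0.08×0.69 + 0.56×0.31 = 0.228800
P(overloaded truck | strain alarm, ¬structural fatigue) = 0.173600/0.228800 ≈ 0.7587

P(overloaded truck | strain alarm) ≈ 0.5496; P(overloaded truck | strain alarm, ¬structural fatigue) ≈ 0.7587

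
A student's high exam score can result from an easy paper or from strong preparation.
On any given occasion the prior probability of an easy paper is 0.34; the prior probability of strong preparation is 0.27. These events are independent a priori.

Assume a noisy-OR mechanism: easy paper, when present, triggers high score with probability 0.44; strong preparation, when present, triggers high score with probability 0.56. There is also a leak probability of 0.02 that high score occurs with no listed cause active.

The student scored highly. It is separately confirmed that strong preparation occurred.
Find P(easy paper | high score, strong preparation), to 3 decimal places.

Under noisy-OR, P(high score | causes) = 1 − (1−0.02)·∏(1−qᵢ) over the active causes.
For the numerator, keep only easy paper=true terms: 0.758528×0.34 = 0.257900
The normalizing constant is 0.5688×0.66 + 0.758528×0.34 = 0.633308
P(easy paper | high score, strong preparation) = 0.257900/0.633308 ≈ 0.407

P(easy paper | high score, strong preparation) ≈ 0.407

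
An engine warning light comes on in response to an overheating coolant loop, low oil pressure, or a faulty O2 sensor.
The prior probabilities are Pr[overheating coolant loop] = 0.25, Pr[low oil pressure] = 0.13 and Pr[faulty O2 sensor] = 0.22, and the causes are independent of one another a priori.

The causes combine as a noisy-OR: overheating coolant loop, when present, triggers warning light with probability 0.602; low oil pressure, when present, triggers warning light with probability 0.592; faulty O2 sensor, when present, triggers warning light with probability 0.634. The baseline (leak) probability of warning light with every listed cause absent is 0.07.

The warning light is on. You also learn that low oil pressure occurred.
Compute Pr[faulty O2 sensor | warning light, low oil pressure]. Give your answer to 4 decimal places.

Pr[faulty O2 sensor | warning light, low oil pressure] ≈ 0.2685

Under noisy-OR, P(warning light | causes) = 1 − (1−0.07)·∏(1−qᵢ) over the active causes.
P(warning light | low oil pressure) = 0.62056×0.75×0.78 + 0.861125×0.75×0.22 + 0.848983×0.25×0.78 + 0.944728×0.25×0.22 = 0.363028 + 0.142086 + 0.165552 + 0.051960 = 0.722626
Of this, 0.194046 comes from 0.142086 + 0.051960 (the faulty O2 sensor=true cases).
P(faulty O2 sensor | warning light, low oil pressure) = 0.194046 / 0.722626 ≈ 0.2685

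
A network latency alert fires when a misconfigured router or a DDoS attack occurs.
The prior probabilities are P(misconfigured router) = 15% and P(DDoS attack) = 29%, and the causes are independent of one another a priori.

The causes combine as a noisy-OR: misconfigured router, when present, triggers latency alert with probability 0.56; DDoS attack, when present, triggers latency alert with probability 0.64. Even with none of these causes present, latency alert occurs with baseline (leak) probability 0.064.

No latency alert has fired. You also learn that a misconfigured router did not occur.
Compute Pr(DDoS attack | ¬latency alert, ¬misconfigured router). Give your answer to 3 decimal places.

Pr(DDoS attack | ¬latency alert, ¬misconfigured router) ≈ 0.128

Under noisy-OR, P(latency alert | causes) = 1 − (1−0.064)·∏(1−qᵢ) over the active causes.
Sum P(¬latency alert|·) weighted by the priors over both values of DDoS attack:
  P(¬latency alert | ¬misconfigured router) = 0.936·0.71 + 0.33696·0.29
        = 0.664560 + 0.097718 = 0.762278
Keeping only the DDoS attack-present terms gives 0.097718, so
  P(DDoS attack | ¬latency alert, ¬misconfigured router) = 0.097718 / 0.762278 ≈ 0.128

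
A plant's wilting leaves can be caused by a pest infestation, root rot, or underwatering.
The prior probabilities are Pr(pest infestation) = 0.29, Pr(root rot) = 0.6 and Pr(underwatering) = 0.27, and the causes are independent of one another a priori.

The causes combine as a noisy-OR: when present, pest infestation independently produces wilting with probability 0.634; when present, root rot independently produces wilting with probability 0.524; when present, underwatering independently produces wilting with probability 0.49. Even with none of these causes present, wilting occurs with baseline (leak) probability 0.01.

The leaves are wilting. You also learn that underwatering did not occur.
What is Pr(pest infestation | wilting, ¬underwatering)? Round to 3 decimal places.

Under noisy-OR, P(wilting | causes) = 1 − (1−0.01)·∏(1−qᵢ) over the active causes.
By total probability over the 4 (pest infestation, root rot) configurations:
  P(wilting | ¬underwatering) = 0.01*0.71*0.4 + 0.52876*0.71*0.6 + 0.63766*0.29*0.4 + 0.827526*0.29*0.6
        = 0.002840 + 0.225252 + 0.073969 + 0.143990 = 0.446051
Configurations with pest infestation contribute 0.217959, so
  P(pest infestation | wilting, ¬underwatering) = 0.217959 / 0.446051 ≈ 0.489

Pr(pest infestation | wilting, ¬underwatering) ≈ 0.489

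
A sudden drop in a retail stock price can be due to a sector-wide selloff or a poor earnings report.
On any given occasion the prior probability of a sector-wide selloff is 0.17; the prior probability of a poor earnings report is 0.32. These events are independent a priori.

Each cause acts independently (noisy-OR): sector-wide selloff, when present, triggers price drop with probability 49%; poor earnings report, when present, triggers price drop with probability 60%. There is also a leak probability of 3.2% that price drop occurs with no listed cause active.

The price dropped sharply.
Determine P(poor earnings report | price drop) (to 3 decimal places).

P(poor earnings report | price drop) ≈ 0.729

Under noisy-OR, P(price drop | causes) = 1 − (1−0.032)·∏(1−qᵢ) over the active causes.
Numerator (weight on configurations with poor earnings report): 0.162760 + 0.043658 = 0.206418
Normalizer over all consistent configurations: 0.032*0.83*0.68 + 0.6128*0.83*0.32 + 0.50632*0.17*0.68 + 0.802528*0.17*0.32 = 0.283010
P(poor earnings report | price drop) = 0.206418/0.283010 ≈ 0.729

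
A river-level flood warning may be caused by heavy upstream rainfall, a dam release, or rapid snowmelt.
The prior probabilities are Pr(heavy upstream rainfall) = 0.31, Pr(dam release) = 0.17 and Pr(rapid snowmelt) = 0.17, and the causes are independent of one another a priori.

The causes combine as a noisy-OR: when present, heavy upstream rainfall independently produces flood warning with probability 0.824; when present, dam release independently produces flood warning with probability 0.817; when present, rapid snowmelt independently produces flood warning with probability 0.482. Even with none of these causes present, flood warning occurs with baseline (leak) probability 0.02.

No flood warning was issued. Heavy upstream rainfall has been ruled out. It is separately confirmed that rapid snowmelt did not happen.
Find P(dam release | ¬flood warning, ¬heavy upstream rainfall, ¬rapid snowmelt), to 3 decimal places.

Under noisy-OR, P(flood warning | causes) = 1 − (1−0.02)·∏(1−qᵢ) over the active causes.
Sum P(¬flood warning|·) weighted by the priors over both values of dam release:
  P(¬flood warning | ¬heavy upstream rainfall, ¬rapid snowmelt) = 0.98*0.83 + 0.17934*0.17
        = 0.813400 + 0.030488 = 0.843888
Configurations with dam release contribute 0.030488, so
  P(dam release | ¬flood warning, ¬heavy upstream rainfall, ¬rapid snowmelt) = 0.030488 / 0.843888 ≈ 0.036

P(dam release | ¬flood warning, ¬heavy upstream rainfall, ¬rapid snowmelt) ≈ 0.036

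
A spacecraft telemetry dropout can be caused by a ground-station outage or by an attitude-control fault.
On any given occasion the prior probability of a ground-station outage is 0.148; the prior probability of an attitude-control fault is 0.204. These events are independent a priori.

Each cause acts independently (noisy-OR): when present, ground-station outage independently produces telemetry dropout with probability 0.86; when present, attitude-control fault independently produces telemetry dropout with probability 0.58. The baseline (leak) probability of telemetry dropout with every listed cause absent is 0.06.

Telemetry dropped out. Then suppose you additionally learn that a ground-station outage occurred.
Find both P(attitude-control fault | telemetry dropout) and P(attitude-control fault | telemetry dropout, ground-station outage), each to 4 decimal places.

Under noisy-OR, P(telemetry dropout | causes) = 1 − (1−0.06)·∏(1−qᵢ) over the active causes.
P(telemetry dropout) = 0.06×0.852×0.796 + 0.6052×0.852×0.204 + 0.8684×0.148×0.796 + 0.944728×0.148×0.204 = 0.040692 + 0.105189 + 0.102304 + 0.028523 = 0.276708
Restricting to configurations with attitude-control fault present: 0.105189 + 0.028523 = 0.133712.
P(attitude-control fault | telemetry dropout) = 0.133712 / 0.276708 ≈ 0.4832

Now also conditioning on ground-station outage=true:
P(telemetry dropout | ground-station outage) = 0.8684*0.796 + 0.944728*0.204 = 0.691246 + 0.192725 = 0.883971
The attitude-control fault-present share is 0.944728*0.204 = 0.192725.
Hence the posterior is 0.192725/0.883971 ≈ 0.2180.
Conditioning on ground-station outage lowers the posterior on attitude-control fault: the classic explaining-away effect in a common-effect structure.

P(attitude-control fault | telemetry dropout) ≈ 0.4832; P(attitude-control fault | telemetry dropout, ground-station outage) ≈ 0.2180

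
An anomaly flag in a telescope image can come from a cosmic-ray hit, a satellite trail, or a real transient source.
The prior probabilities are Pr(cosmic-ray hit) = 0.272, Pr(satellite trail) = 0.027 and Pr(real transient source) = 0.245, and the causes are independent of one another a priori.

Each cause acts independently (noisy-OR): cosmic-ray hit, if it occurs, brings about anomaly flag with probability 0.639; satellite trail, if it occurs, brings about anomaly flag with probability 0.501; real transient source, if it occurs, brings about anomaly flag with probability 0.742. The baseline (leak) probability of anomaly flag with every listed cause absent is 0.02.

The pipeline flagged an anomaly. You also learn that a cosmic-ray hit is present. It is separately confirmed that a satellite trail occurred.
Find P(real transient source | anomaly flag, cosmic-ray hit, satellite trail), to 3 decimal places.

Under noisy-OR, P(anomaly flag | causes) = 1 − (1−0.02)·∏(1−qᵢ) over the active causes.
For the numerator, keep only real transient source=true terms: 0.954454·0.245 = 0.233841
Denominator P(anomaly flag | cosmic-ray hit, satellite trail): 0.823464·0.755 + 0.954454·0.245 = 0.855556
P(real transient source | anomaly flag, cosmic-ray hit, satellite trail) = 0.233841/0.855556 ≈ 0.273

P(real transient source | anomaly flag, cosmic-ray hit, satellite trail) ≈ 0.273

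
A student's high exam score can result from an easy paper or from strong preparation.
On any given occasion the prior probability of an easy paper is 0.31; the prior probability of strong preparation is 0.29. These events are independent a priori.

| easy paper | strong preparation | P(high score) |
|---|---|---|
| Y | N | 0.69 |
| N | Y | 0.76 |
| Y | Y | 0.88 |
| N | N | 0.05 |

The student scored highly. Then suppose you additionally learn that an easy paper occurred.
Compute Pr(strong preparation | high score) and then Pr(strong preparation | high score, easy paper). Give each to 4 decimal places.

Pr(strong preparation | high score) ≈ 0.5673; Pr(strong preparation | high score, easy paper) ≈ 0.3425

P(high score) = 0.05·0.69·0.71 + 0.76·0.69·0.29 + 0.69·0.31·0.71 + 0.88·0.31·0.29 = 0.024495 + 0.152076 + 0.151869 + 0.079112 = 0.407552
Restricting to configurations with strong preparation present: 0.152076 + 0.079112 = 0.231188.
So P(strong preparation | high score) = 0.231188/0.407552 ≈ 0.5673.

Now condition on the additional information:
By total probability over both values of strong preparation:
  P(high score | easy paper) = 0.69*0.71 + 0.88*0.29
        = 0.489900 + 0.255200 = 0.745100
Configurations with strong preparation contribute 0.255200, so
  P(strong preparation | high score, easy paper) = 0.255200 / 0.745100 ≈ 0.3425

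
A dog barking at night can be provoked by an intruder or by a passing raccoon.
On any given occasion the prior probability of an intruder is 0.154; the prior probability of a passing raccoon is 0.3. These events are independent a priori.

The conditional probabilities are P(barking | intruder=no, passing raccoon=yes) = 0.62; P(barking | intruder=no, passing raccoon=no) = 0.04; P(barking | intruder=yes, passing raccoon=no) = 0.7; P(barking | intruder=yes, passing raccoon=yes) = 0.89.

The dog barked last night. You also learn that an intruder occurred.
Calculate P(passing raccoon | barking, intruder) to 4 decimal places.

Weight on passing raccoon=true, given the evidence: 0.89·0.3 = 0.267000
The normalizing constant is 0.7·0.7 + 0.89·0.3 = 0.757000
P(passing raccoon | barking, intruder) = 0.267000/0.757000 ≈ 0.3527

P(passing raccoon | barking, intruder) ≈ 0.3527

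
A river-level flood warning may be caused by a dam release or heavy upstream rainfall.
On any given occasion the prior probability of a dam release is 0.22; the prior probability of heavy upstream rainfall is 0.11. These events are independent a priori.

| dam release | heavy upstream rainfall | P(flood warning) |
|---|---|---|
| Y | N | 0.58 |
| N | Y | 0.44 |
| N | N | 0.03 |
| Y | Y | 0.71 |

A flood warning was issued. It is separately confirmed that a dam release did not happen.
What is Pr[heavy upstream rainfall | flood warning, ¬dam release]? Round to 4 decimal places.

Pr[heavy upstream rainfall | flood warning, ¬dam release] ≈ 0.6445

Weight on heavy upstream rainfall=true, given the evidence: 0.44*0.11 = 0.048400
The normalizing constant is 0.03*0.89 + 0.44*0.11 = 0.075100
P(heavy upstream rainfall | flood warning, ¬dam release) = 0.048400/0.075100 ≈ 0.6445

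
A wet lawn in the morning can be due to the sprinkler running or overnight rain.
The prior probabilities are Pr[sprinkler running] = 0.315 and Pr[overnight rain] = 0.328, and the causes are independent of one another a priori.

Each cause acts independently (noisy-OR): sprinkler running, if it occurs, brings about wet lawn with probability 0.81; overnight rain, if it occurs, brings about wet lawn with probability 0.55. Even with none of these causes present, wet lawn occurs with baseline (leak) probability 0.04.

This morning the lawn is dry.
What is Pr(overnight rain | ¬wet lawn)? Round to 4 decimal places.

Pr(overnight rain | ¬wet lawn) ≈ 0.1801

Under noisy-OR, P(wet lawn | causes) = 1 − (1−0.04)·∏(1−qᵢ) over the active causes.
Sum P(¬wet lawn|·) weighted by the priors over the 4 (sprinkler running, overnight rain) configurations:
  P(¬wet lawn) = 0.96×0.685×0.672 + 0.432×0.685×0.328 + 0.1824×0.315×0.672 + 0.08208×0.315×0.328
        = 0.441907 + 0.097062 + 0.038610 + 0.008481 = 0.586060
Keeping only the overnight rain-present terms gives 0.105543, so
  P(overnight rain | ¬wet lawn) = 0.105543 / 0.586060 ≈ 0.1801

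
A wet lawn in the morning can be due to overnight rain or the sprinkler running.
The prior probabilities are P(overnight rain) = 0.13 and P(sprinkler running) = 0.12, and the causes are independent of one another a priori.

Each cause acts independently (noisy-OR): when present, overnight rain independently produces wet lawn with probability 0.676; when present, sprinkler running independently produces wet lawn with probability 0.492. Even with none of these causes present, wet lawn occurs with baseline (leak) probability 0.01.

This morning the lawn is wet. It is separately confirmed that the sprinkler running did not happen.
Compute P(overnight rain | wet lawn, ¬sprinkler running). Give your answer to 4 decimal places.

Under noisy-OR, P(wet lawn | causes) = 1 − (1−0.01)·∏(1−qᵢ) over the active causes.
P(wet lawn | ¬sprinkler running) = 0.01×0.87 + 0.67924×0.13 = 0.008700 + 0.088301 = 0.097001
Restricting to configurations with overnight rain present: 0.67924×0.13 = 0.088301.
So P(overnight rain | wet lawn, ¬sprinkler running) = 0.088301/0.097001 ≈ 0.9103.

P(overnight rain | wet lawn, ¬sprinkler running) ≈ 0.9103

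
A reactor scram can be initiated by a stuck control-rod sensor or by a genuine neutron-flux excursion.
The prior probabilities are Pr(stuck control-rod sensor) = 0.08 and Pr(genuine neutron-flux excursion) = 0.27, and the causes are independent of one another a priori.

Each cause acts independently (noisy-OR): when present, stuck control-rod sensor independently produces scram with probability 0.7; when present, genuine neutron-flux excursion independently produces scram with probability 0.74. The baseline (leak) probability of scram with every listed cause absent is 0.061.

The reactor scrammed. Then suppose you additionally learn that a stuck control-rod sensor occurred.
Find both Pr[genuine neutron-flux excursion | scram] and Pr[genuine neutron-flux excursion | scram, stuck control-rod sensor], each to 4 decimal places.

Under noisy-OR, P(scram | causes) = 1 − (1−0.061)·∏(1−qᵢ) over the active causes.
P(scram) = 0.061·0.92·0.73 + 0.75586·0.92·0.27 + 0.7183·0.08·0.73 + 0.926758·0.08·0.27 = 0.040968 + 0.187756 + 0.041949 + 0.020018 = 0.290691
The genuine neutron-flux excursion-present share is 0.187756 + 0.020018 = 0.207774.
So P(genuine neutron-flux excursion | scram) = 0.207774/0.290691 ≈ 0.7148.

Now also conditioning on stuck control-rod sensor=true:
By total probability over both values of genuine neutron-flux excursion:
  P(scram | stuck control-rod sensor) = 0.7183*0.73 + 0.926758*0.27
        = 0.524359 + 0.250225 = 0.774584
The terms with genuine neutron-flux excursion present sum to 0.250225, so
  P(genuine neutron-flux excursion | scram, stuck control-rod sensor) = 0.250225 / 0.774584 ≈ 0.3230
— stuck control-rod sensor explains away the evidence for genuine neutron-flux excursion.

Pr[genuine neutron-flux excursion | scram] ≈ 0.7148; Pr[genuine neutron-flux excursion | scram, stuck control-rod sensor] ≈ 0.3230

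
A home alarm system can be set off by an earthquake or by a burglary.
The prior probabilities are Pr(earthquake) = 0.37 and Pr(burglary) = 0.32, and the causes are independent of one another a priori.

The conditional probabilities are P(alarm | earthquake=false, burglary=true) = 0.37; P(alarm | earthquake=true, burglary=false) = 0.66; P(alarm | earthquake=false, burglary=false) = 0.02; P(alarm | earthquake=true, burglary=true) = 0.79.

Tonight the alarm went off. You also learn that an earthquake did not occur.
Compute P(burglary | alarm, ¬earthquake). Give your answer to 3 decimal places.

Weight on burglary=true, given the evidence: 0.37·0.32 = 0.118400
Normalizer over all consistent configurations: 0.02·0.68 + 0.37·0.32 = 0.132000
P(burglary | alarm, ¬earthquake) = 0.118400/0.132000 ≈ 0.897

P(burglary | alarm, ¬earthquake) ≈ 0.897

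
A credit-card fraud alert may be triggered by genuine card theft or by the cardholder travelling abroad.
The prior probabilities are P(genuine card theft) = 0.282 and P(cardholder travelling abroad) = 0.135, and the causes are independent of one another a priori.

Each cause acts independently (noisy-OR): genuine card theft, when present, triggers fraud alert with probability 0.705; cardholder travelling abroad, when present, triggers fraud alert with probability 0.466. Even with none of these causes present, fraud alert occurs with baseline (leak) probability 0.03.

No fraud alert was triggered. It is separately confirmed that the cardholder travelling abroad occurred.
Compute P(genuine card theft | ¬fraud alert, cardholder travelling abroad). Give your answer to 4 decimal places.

Under noisy-OR, P(fraud alert | causes) = 1 − (1−0.03)·∏(1−qᵢ) over the active causes.
P(¬fraud alert | cardholder travelling abroad) = 0.51798*0.718 + 0.152804*0.282 = 0.371910 + 0.043091 = 0.415001
The genuine card theft-present share is 0.152804*0.282 = 0.043091.
So P(genuine card theft | ¬fraud alert, cardholder travelling abroad) = 0.043091/0.415001 ≈ 0.1038.

P(genuine card theft | ¬fraud alert, cardholder travelling abroad) ≈ 0.1038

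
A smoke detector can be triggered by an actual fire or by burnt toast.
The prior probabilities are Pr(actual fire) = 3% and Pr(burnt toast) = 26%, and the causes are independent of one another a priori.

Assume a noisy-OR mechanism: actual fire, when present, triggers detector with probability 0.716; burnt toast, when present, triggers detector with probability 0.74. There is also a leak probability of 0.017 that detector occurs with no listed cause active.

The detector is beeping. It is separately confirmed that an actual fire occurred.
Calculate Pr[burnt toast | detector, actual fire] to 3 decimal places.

Pr[burnt toast | detector, actual fire] ≈ 0.311

Under noisy-OR, P(detector | causes) = 1 − (1−0.017)·∏(1−qᵢ) over the active causes.
By total probability over both values of burnt toast:
  P(detector | actual fire) = 0.720828·0.74 + 0.927415·0.26
        = 0.533413 + 0.241128 = 0.774541
The terms with burnt toast present sum to 0.241128, so
  P(burnt toast | detector, actual fire) = 0.241128 / 0.774541 ≈ 0.311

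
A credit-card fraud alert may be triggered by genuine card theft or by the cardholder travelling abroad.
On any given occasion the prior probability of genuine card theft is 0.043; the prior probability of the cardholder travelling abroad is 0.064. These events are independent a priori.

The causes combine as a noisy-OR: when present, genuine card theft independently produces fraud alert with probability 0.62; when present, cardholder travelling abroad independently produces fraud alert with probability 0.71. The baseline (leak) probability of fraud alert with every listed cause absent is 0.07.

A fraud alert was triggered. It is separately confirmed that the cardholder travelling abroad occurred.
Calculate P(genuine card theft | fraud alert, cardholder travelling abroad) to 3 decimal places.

Under noisy-OR, P(fraud alert | causes) = 1 − (1−0.07)·∏(1−qᵢ) over the active causes.
P(fraud alert | cardholder travelling abroad) = 0.7303·0.957 + 0.897514·0.043 = 0.698897 + 0.038593 = 0.737490
Of this, 0.038593 comes from 0.897514·0.043 (the genuine card theft=true cases).
P(genuine card theft | fraud alert, cardholder travelling abroad) = 0.038593 / 0.737490 ≈ 0.052

P(genuine card theft | fraud alert, cardholder travelling abroad) ≈ 0.052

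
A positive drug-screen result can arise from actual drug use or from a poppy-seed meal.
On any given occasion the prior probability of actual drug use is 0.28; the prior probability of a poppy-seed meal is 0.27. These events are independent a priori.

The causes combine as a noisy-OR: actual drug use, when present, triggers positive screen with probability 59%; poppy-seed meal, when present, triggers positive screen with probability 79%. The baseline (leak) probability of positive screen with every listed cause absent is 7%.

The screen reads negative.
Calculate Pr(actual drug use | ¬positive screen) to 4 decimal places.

Pr(actual drug use | ¬positive screen) ≈ 0.1375

Under noisy-OR, P(positive screen | causes) = 1 − (1−0.07)·∏(1−qᵢ) over the active causes.
P(¬positive screen) = 0.93*0.72*0.73 + 0.1953*0.72*0.27 + 0.3813*0.28*0.73 + 0.080073*0.28*0.27 = 0.488808 + 0.037966 + 0.077938 + 0.006054 = 0.610766
The actual drug use-present share is 0.077938 + 0.006054 = 0.083992.
Hence the posterior is 0.083992/0.610766 ≈ 0.1375.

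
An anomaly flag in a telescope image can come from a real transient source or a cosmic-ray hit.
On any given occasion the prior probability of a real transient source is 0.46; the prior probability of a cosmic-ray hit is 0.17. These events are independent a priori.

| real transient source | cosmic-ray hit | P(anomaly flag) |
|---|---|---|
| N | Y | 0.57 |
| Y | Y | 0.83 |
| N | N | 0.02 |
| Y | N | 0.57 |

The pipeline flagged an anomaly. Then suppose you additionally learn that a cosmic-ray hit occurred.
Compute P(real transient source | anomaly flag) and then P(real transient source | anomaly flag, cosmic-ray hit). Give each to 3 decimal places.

P(real transient source | anomaly flag) ≈ 0.822; P(real transient source | anomaly flag, cosmic-ray hit) ≈ 0.554

Enumerate the 4 (real transient source, cosmic-ray hit) configurations and weight by the priors:
  P(anomaly flag) = 0.02×0.54×0.83 + 0.57×0.54×0.17 + 0.57×0.46×0.83 + 0.83×0.46×0.17
        = 0.008964 + 0.052326 + 0.217626 + 0.064906 = 0.343822
Keeping only the real transient source-present terms gives 0.282532, so
  P(real transient source | anomaly flag) = 0.282532 / 0.343822 ≈ 0.822

Now also conditioning on cosmic-ray hit=true:
Weight on real transient source=true, given the evidence: 0.83·0.46 = 0.381800
Normalizer over all consistent configurations: 0.57·0.54 + 0.83·0.46 = 0.689600
P(real transient source | anomaly flag, cosmic-ray hit) = 0.381800/0.689600 ≈ 0.554
— cosmic-ray hit explains away the evidence for real transient source.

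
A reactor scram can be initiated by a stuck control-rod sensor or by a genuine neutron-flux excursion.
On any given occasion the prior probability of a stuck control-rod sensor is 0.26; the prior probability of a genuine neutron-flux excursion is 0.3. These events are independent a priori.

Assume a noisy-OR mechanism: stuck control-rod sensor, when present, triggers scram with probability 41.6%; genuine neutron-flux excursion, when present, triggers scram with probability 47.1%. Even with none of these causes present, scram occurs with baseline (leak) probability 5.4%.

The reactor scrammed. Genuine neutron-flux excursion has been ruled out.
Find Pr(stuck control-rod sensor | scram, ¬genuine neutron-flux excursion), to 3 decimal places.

Pr(stuck control-rod sensor | scram, ¬genuine neutron-flux excursion) ≈ 0.744

Under noisy-OR, P(scram | causes) = 1 − (1−0.054)·∏(1−qᵢ) over the active causes.
Enumerate both values of stuck control-rod sensor and weight by the priors:
  P(scram | ¬genuine neutron-flux excursion) = 0.054×0.74 + 0.447536×0.26
        = 0.039960 + 0.116359 = 0.156319
Configurations with stuck control-rod sensor contribute 0.116359, so
  P(stuck control-rod sensor | scram, ¬genuine neutron-flux excursion) = 0.116359 / 0.156319 ≈ 0.744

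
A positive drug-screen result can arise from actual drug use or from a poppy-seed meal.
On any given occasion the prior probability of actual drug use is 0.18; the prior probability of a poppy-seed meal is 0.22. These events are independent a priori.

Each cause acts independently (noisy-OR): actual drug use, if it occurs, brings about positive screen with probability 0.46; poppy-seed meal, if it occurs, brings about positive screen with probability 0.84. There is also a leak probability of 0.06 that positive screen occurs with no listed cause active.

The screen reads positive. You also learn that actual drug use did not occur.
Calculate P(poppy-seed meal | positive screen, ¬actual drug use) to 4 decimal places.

Under noisy-OR, P(positive screen | causes) = 1 − (1−0.06)·∏(1−qᵢ) over the active causes.
P(positive screen | ¬actual drug use) = 0.06*0.78 + 0.8496*0.22 = 0.046800 + 0.186912 = 0.233712
The poppy-seed meal-present share is 0.8496*0.22 = 0.186912.
P(poppy-seed meal | positive screen, ¬actual drug use) = 0.186912 / 0.233712 ≈ 0.7998

P(poppy-seed meal | positive screen, ¬actual drug use) ≈ 0.7998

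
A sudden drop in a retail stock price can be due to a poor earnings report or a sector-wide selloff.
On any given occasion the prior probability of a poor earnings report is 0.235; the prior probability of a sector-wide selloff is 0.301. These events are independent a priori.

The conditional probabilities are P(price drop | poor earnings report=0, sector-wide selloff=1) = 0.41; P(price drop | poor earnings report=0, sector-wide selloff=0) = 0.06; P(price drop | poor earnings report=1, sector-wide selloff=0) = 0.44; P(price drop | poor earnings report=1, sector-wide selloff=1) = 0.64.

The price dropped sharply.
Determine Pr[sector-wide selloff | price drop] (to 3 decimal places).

Pr[sector-wide selloff | price drop] ≈ 0.572

P(price drop) = 0.06·0.765·0.699 + 0.41·0.765·0.301 + 0.44·0.235·0.699 + 0.64·0.235·0.301 = 0.032084 + 0.094409 + 0.072277 + 0.045270 = 0.244040
Restricting to configurations with sector-wide selloff present: 0.094409 + 0.045270 = 0.139679.
So P(sector-wide selloff | price drop) = 0.139679/0.244040 ≈ 0.572.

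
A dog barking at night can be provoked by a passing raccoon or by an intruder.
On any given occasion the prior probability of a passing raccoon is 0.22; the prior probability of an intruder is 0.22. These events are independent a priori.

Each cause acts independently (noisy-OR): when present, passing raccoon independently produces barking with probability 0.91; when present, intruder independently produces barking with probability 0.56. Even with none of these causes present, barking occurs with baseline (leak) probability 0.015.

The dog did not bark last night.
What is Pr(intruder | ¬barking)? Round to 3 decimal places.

Pr(intruder | ¬barking) ≈ 0.110

Under noisy-OR, P(barking | causes) = 1 − (1−0.015)·∏(1−qᵢ) over the active causes.
Numerator (weight on configurations with intruder): 0.074371 + 0.001888 = 0.076259
Normalizer over all consistent configurations: 0.985*0.78*0.78 + 0.4334*0.78*0.22 + 0.08865*0.22*0.78 + 0.039006*0.22*0.22 = 0.690745
P(intruder | ¬barking) = 0.076259/0.690745 ≈ 0.110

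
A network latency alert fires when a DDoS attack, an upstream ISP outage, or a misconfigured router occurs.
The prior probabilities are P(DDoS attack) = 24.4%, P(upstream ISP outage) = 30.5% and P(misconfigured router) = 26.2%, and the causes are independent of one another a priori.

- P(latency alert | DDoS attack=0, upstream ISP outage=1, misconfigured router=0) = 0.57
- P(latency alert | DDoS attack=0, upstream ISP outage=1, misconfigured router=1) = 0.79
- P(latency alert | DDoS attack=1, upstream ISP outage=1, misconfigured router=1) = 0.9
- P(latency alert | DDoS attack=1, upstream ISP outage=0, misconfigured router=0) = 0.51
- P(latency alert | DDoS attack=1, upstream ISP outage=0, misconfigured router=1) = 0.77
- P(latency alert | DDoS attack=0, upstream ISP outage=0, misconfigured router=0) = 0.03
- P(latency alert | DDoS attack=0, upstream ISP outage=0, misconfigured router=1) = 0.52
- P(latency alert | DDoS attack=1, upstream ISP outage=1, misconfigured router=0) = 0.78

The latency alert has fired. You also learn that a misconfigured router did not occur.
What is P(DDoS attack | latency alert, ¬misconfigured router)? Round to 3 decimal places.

P(DDoS attack | latency alert, ¬misconfigured router) ≈ 0.495

Sum P(latency alert|·) weighted by the priors over the 4 (DDoS attack, upstream ISP outage) configurations:
  P(latency alert | ¬misconfigured router) = 0.03×0.756×0.695 + 0.57×0.756×0.305 + 0.51×0.244×0.695 + 0.78×0.244×0.305
        = 0.015763 + 0.131431 + 0.086486 + 0.058048 = 0.291728
The terms with DDoS attack present sum to 0.144534, so
  P(DDoS attack | latency alert, ¬misconfigured router) = 0.144534 / 0.291728 ≈ 0.495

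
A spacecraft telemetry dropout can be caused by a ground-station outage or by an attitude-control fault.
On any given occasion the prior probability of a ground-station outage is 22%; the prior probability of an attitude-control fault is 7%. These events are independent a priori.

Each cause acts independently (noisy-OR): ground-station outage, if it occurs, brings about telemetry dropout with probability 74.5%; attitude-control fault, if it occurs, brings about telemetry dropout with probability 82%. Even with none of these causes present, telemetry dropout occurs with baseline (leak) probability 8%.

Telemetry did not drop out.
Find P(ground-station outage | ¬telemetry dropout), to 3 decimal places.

P(ground-station outage | ¬telemetry dropout) ≈ 0.067

Under noisy-OR, P(telemetry dropout | causes) = 1 − (1−0.08)·∏(1−qᵢ) over the active causes.
Enumerate the 4 (ground-station outage, attitude-control fault) configurations and weight by the priors:
  P(¬telemetry dropout) = 0.92*0.78*0.93 + 0.1656*0.78*0.07 + 0.2346*0.22*0.93 + 0.042228*0.22*0.07
        = 0.667368 + 0.009042 + 0.047999 + 0.000650 = 0.725059
The terms with ground-station outage present sum to 0.048649, so
  P(ground-station outage | ¬telemetry dropout) = 0.048649 / 0.725059 ≈ 0.067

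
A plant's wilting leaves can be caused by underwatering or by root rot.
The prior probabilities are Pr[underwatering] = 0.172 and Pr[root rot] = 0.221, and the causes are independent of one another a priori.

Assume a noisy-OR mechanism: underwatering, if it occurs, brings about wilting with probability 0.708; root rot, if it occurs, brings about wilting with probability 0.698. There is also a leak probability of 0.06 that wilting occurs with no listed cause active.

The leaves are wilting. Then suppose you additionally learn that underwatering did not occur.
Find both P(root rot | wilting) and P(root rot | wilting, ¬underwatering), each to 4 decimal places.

Under noisy-OR, P(wilting | causes) = 1 − (1−0.06)·∏(1−qᵢ) over the active causes.
Numerator (weight on configurations with root rot): 0.131041 + 0.034861 = 0.165902
Normalizer over all consistent configurations: 0.06·0.828·0.779 + 0.71612·0.828·0.221 + 0.72552·0.172·0.779 + 0.917107·0.172·0.221 = 0.301814
P(root rot | wilting) = 0.165902/0.301814 ≈ 0.5497

Now also conditioning on underwatering≠true:
For the numerator, keep only root rot=true terms: 0.71612×0.221 = 0.158263
Normalizer over all consistent configurations: 0.06×0.779 + 0.71612×0.221 = 0.205003
P(root rot | wilting, ¬underwatering) = 0.158263/0.205003 ≈ 0.7720
With underwatering excluded, root rot must carry more of the explanatory weight for the wilting.

P(root rot | wilting) ≈ 0.5497; P(root rot | wilting, ¬underwatering) ≈ 0.7720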